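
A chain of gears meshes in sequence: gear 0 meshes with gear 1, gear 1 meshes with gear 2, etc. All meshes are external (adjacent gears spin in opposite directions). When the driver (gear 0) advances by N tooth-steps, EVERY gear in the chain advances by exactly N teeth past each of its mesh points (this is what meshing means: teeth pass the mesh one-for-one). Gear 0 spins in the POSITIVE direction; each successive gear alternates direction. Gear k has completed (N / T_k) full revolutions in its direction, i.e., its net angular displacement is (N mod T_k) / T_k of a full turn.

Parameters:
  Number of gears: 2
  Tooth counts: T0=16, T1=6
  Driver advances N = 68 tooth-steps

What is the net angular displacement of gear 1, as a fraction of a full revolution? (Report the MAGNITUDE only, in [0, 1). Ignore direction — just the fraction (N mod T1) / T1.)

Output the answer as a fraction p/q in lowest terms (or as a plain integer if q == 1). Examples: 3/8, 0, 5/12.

Chain of 2 gears, tooth counts: [16, 6]
  gear 0: T0=16, direction=positive, advance = 68 mod 16 = 4 teeth = 4/16 turn
  gear 1: T1=6, direction=negative, advance = 68 mod 6 = 2 teeth = 2/6 turn
Gear 1: 68 mod 6 = 2
Fraction = 2 / 6 = 1/3 (gcd(2,6)=2) = 1/3

Answer: 1/3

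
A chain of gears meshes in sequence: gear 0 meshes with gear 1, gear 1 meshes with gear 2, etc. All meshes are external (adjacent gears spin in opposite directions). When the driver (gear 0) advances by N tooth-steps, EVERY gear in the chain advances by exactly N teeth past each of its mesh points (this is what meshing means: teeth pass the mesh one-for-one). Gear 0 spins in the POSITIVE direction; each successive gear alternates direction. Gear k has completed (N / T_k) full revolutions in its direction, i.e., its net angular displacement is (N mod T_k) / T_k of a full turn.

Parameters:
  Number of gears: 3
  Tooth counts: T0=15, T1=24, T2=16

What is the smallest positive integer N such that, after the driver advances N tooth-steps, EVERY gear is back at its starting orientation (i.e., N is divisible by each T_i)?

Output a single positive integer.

Gear k returns to start when N is a multiple of T_k.
All gears at start simultaneously when N is a common multiple of [15, 24, 16]; the smallest such N is lcm(15, 24, 16).
Start: lcm = T0 = 15
Fold in T1=24: gcd(15, 24) = 3; lcm(15, 24) = 15 * 24 / 3 = 360 / 3 = 120
Fold in T2=16: gcd(120, 16) = 8; lcm(120, 16) = 120 * 16 / 8 = 1920 / 8 = 240
Full cycle length = 240

Answer: 240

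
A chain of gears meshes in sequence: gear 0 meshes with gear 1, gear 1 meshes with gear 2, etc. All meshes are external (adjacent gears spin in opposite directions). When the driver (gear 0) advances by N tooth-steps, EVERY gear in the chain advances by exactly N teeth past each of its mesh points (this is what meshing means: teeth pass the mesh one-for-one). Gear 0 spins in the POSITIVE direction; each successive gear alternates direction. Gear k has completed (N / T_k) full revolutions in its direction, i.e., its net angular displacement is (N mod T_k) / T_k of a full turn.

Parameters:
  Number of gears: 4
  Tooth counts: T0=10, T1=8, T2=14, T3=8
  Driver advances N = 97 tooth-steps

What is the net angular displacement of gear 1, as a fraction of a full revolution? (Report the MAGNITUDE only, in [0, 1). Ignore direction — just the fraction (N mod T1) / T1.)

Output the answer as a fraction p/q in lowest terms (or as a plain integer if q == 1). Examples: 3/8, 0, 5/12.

Answer: 1/8

Derivation:
Chain of 4 gears, tooth counts: [10, 8, 14, 8]
  gear 0: T0=10, direction=positive, advance = 97 mod 10 = 7 teeth = 7/10 turn
  gear 1: T1=8, direction=negative, advance = 97 mod 8 = 1 teeth = 1/8 turn
  gear 2: T2=14, direction=positive, advance = 97 mod 14 = 13 teeth = 13/14 turn
  gear 3: T3=8, direction=negative, advance = 97 mod 8 = 1 teeth = 1/8 turn
Gear 1: 97 mod 8 = 1
Fraction = 1 / 8 = 1/8 (gcd(1,8)=1) = 1/8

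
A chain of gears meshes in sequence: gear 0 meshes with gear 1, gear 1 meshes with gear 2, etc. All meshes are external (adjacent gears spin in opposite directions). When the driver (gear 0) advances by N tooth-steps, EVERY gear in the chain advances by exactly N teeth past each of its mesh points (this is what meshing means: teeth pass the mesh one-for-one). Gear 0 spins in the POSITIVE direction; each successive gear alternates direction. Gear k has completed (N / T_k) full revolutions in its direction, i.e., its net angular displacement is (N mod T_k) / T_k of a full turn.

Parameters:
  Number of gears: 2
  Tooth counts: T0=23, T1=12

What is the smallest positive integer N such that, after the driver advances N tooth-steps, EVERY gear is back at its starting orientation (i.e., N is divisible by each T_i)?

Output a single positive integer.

Answer: 276

Derivation:
Gear k returns to start when N is a multiple of T_k.
All gears at start simultaneously when N is a common multiple of [23, 12]; the smallest such N is lcm(23, 12).
Start: lcm = T0 = 23
Fold in T1=12: gcd(23, 12) = 1; lcm(23, 12) = 23 * 12 / 1 = 276 / 1 = 276
Full cycle length = 276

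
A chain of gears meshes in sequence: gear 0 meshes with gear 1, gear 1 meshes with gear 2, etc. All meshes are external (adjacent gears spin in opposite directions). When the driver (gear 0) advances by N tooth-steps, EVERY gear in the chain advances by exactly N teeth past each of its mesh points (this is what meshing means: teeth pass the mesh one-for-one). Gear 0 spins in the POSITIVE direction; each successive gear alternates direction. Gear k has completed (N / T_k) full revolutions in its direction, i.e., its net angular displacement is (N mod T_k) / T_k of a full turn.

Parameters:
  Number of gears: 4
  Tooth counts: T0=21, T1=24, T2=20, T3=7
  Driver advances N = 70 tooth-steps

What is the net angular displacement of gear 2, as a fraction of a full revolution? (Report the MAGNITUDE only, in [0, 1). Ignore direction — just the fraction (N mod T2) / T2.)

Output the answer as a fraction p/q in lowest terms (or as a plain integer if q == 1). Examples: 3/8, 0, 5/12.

Answer: 1/2

Derivation:
Chain of 4 gears, tooth counts: [21, 24, 20, 7]
  gear 0: T0=21, direction=positive, advance = 70 mod 21 = 7 teeth = 7/21 turn
  gear 1: T1=24, direction=negative, advance = 70 mod 24 = 22 teeth = 22/24 turn
  gear 2: T2=20, direction=positive, advance = 70 mod 20 = 10 teeth = 10/20 turn
  gear 3: T3=7, direction=negative, advance = 70 mod 7 = 0 teeth = 0/7 turn
Gear 2: 70 mod 20 = 10
Fraction = 10 / 20 = 1/2 (gcd(10,20)=10) = 1/2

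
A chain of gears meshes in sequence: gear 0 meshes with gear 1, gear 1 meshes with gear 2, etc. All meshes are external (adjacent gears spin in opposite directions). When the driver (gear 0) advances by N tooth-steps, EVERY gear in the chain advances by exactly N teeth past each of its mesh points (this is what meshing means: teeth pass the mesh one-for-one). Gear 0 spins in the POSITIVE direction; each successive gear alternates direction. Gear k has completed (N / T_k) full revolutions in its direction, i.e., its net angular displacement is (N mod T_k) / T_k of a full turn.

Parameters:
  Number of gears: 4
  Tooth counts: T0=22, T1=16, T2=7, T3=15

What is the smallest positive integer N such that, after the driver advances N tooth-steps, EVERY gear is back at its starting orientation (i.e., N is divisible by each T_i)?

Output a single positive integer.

Gear k returns to start when N is a multiple of T_k.
All gears at start simultaneously when N is a common multiple of [22, 16, 7, 15]; the smallest such N is lcm(22, 16, 7, 15).
Start: lcm = T0 = 22
Fold in T1=16: gcd(22, 16) = 2; lcm(22, 16) = 22 * 16 / 2 = 352 / 2 = 176
Fold in T2=7: gcd(176, 7) = 1; lcm(176, 7) = 176 * 7 / 1 = 1232 / 1 = 1232
Fold in T3=15: gcd(1232, 15) = 1; lcm(1232, 15) = 1232 * 15 / 1 = 18480 / 1 = 18480
Full cycle length = 18480

Answer: 18480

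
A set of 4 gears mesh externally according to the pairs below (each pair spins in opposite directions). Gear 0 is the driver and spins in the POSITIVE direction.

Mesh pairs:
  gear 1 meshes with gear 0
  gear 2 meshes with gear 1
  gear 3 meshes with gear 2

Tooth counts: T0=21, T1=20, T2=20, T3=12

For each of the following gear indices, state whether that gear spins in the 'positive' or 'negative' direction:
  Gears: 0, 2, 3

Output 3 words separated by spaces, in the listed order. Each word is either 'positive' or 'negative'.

Answer: positive positive negative

Derivation:
Gear 0 (driver): positive (depth 0)
  gear 1: meshes with gear 0 -> depth 1 -> negative (opposite of gear 0)
  gear 2: meshes with gear 1 -> depth 2 -> positive (opposite of gear 1)
  gear 3: meshes with gear 2 -> depth 3 -> negative (opposite of gear 2)
Queried indices 0, 2, 3 -> positive, positive, negative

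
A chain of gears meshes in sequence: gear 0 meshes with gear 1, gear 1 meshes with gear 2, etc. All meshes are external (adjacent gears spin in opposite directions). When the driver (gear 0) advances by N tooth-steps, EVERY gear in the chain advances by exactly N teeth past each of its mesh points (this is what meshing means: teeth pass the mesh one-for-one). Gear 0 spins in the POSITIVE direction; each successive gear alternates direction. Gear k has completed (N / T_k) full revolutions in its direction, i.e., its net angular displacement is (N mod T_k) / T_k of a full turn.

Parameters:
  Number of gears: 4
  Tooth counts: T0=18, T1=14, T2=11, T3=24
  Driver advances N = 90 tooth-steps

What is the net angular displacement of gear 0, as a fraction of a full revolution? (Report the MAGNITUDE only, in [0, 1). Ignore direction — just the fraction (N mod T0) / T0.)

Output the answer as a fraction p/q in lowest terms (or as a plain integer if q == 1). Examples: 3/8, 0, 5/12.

Chain of 4 gears, tooth counts: [18, 14, 11, 24]
  gear 0: T0=18, direction=positive, advance = 90 mod 18 = 0 teeth = 0/18 turn
  gear 1: T1=14, direction=negative, advance = 90 mod 14 = 6 teeth = 6/14 turn
  gear 2: T2=11, direction=positive, advance = 90 mod 11 = 2 teeth = 2/11 turn
  gear 3: T3=24, direction=negative, advance = 90 mod 24 = 18 teeth = 18/24 turn
Gear 0: 90 mod 18 = 0
Fraction = 0 / 18 = 0/1 (gcd(0,18)=18) = 0

Answer: 0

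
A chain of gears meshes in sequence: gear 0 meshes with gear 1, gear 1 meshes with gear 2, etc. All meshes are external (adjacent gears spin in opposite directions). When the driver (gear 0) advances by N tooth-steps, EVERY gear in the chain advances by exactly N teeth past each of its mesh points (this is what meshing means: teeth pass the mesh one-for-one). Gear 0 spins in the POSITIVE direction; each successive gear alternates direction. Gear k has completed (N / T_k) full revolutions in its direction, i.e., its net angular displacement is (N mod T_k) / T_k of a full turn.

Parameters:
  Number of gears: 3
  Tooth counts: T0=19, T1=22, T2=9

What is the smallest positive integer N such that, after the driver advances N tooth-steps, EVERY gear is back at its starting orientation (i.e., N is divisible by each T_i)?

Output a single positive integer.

Answer: 3762

Derivation:
Gear k returns to start when N is a multiple of T_k.
All gears at start simultaneously when N is a common multiple of [19, 22, 9]; the smallest such N is lcm(19, 22, 9).
Start: lcm = T0 = 19
Fold in T1=22: gcd(19, 22) = 1; lcm(19, 22) = 19 * 22 / 1 = 418 / 1 = 418
Fold in T2=9: gcd(418, 9) = 1; lcm(418, 9) = 418 * 9 / 1 = 3762 / 1 = 3762
Full cycle length = 3762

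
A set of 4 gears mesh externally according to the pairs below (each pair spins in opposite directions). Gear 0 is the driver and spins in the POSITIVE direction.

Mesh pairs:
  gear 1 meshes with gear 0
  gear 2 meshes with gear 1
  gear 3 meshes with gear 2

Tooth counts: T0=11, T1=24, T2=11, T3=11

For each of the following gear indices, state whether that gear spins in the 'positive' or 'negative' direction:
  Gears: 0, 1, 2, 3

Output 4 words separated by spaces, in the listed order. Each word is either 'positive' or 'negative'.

Gear 0 (driver): positive (depth 0)
  gear 1: meshes with gear 0 -> depth 1 -> negative (opposite of gear 0)
  gear 2: meshes with gear 1 -> depth 2 -> positive (opposite of gear 1)
  gear 3: meshes with gear 2 -> depth 3 -> negative (opposite of gear 2)
Queried indices 0, 1, 2, 3 -> positive, negative, positive, negative

Answer: positive negative positive negative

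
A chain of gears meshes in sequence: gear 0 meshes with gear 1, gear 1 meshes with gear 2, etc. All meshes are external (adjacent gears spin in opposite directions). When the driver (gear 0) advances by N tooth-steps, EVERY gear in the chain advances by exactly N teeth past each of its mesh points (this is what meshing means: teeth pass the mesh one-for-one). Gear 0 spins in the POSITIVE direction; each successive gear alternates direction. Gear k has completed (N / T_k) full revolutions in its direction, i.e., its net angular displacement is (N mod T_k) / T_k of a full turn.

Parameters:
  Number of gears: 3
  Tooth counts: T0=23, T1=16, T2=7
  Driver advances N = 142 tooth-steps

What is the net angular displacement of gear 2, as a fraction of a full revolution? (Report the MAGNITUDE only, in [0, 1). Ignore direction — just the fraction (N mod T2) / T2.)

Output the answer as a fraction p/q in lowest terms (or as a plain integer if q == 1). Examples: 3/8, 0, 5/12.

Chain of 3 gears, tooth counts: [23, 16, 7]
  gear 0: T0=23, direction=positive, advance = 142 mod 23 = 4 teeth = 4/23 turn
  gear 1: T1=16, direction=negative, advance = 142 mod 16 = 14 teeth = 14/16 turn
  gear 2: T2=7, direction=positive, advance = 142 mod 7 = 2 teeth = 2/7 turn
Gear 2: 142 mod 7 = 2
Fraction = 2 / 7 = 2/7 (gcd(2,7)=1) = 2/7

Answer: 2/7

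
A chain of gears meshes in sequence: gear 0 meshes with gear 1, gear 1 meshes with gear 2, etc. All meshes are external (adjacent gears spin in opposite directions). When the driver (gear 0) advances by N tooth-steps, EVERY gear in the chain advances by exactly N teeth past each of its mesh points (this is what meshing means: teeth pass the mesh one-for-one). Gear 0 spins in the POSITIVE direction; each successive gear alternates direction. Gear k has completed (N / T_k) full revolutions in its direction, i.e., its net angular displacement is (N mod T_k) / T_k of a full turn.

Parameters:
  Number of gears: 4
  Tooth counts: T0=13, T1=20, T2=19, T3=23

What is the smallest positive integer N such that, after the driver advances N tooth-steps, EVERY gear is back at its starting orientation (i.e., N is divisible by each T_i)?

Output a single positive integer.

Gear k returns to start when N is a multiple of T_k.
All gears at start simultaneously when N is a common multiple of [13, 20, 19, 23]; the smallest such N is lcm(13, 20, 19, 23).
Start: lcm = T0 = 13
Fold in T1=20: gcd(13, 20) = 1; lcm(13, 20) = 13 * 20 / 1 = 260 / 1 = 260
Fold in T2=19: gcd(260, 19) = 1; lcm(260, 19) = 260 * 19 / 1 = 4940 / 1 = 4940
Fold in T3=23: gcd(4940, 23) = 1; lcm(4940, 23) = 4940 * 23 / 1 = 113620 / 1 = 113620
Full cycle length = 113620

Answer: 113620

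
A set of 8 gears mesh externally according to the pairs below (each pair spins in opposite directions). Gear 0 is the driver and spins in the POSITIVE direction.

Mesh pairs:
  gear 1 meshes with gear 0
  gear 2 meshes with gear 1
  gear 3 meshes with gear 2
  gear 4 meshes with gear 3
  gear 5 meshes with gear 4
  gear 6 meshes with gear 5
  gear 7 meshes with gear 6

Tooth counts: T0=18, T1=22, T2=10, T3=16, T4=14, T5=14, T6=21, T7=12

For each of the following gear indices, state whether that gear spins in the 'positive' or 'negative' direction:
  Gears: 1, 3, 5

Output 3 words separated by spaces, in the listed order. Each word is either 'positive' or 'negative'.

Answer: negative negative negative

Derivation:
Gear 0 (driver): positive (depth 0)
  gear 1: meshes with gear 0 -> depth 1 -> negative (opposite of gear 0)
  gear 2: meshes with gear 1 -> depth 2 -> positive (opposite of gear 1)
  gear 3: meshes with gear 2 -> depth 3 -> negative (opposite of gear 2)
  gear 4: meshes with gear 3 -> depth 4 -> positive (opposite of gear 3)
  gear 5: meshes with gear 4 -> depth 5 -> negative (opposite of gear 4)
  gear 6: meshes with gear 5 -> depth 6 -> positive (opposite of gear 5)
  gear 7: meshes with gear 6 -> depth 7 -> negative (opposite of gear 6)
Queried indices 1, 3, 5 -> negative, negative, negative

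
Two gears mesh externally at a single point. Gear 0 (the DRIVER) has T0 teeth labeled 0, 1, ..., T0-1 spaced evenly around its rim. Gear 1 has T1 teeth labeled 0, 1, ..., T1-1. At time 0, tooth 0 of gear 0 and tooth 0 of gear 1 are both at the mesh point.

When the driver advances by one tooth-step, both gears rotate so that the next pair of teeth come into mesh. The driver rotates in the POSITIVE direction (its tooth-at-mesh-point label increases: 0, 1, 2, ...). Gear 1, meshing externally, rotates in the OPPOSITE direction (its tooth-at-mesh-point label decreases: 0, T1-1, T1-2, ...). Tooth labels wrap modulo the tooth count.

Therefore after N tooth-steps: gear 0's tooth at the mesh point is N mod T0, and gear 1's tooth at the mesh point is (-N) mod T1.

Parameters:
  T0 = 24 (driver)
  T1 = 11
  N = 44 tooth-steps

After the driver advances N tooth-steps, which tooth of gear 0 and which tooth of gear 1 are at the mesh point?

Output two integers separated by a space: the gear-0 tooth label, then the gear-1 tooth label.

Gear 0 (driver, T0=24): tooth at mesh = N mod T0
  44 = 1 * 24 + 20, so 44 mod 24 = 20
  gear 0 tooth = 20
Gear 1 (driven, T1=11): tooth at mesh = (-N) mod T1
  44 = 4 * 11 + 0, so 44 mod 11 = 0
  (-44) mod 11 = 0
Mesh after 44 steps: gear-0 tooth 20 meets gear-1 tooth 0

Answer: 20 0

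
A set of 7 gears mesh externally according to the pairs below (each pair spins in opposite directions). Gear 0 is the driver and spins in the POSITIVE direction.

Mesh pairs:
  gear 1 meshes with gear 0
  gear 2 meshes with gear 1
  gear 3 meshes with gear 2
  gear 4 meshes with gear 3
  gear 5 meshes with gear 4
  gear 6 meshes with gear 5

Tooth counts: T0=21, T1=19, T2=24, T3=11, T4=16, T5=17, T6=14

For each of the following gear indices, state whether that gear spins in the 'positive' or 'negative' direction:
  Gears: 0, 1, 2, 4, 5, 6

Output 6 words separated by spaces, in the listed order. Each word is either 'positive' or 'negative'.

Gear 0 (driver): positive (depth 0)
  gear 1: meshes with gear 0 -> depth 1 -> negative (opposite of gear 0)
  gear 2: meshes with gear 1 -> depth 2 -> positive (opposite of gear 1)
  gear 3: meshes with gear 2 -> depth 3 -> negative (opposite of gear 2)
  gear 4: meshes with gear 3 -> depth 4 -> positive (opposite of gear 3)
  gear 5: meshes with gear 4 -> depth 5 -> negative (opposite of gear 4)
  gear 6: meshes with gear 5 -> depth 6 -> positive (opposite of gear 5)
Queried indices 0, 1, 2, 4, 5, 6 -> positive, negative, positive, positive, negative, positive

Answer: positive negative positive positive negative positive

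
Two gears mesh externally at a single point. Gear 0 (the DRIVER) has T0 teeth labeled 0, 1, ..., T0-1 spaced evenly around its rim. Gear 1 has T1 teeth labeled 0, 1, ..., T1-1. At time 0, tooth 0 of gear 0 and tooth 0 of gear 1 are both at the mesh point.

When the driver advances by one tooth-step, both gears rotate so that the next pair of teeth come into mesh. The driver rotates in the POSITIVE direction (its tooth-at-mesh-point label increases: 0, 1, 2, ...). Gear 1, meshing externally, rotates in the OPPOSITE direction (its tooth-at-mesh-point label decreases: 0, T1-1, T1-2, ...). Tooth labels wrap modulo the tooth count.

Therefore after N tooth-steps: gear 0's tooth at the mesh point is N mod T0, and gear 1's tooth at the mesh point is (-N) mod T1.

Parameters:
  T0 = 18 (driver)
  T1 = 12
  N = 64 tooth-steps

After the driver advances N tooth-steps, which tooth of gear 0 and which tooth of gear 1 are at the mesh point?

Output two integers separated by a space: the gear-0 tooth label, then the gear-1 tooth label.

Gear 0 (driver, T0=18): tooth at mesh = N mod T0
  64 = 3 * 18 + 10, so 64 mod 18 = 10
  gear 0 tooth = 10
Gear 1 (driven, T1=12): tooth at mesh = (-N) mod T1
  64 = 5 * 12 + 4, so 64 mod 12 = 4
  (-64) mod 12 = (-4) mod 12 = 12 - 4 = 8
Mesh after 64 steps: gear-0 tooth 10 meets gear-1 tooth 8

Answer: 10 8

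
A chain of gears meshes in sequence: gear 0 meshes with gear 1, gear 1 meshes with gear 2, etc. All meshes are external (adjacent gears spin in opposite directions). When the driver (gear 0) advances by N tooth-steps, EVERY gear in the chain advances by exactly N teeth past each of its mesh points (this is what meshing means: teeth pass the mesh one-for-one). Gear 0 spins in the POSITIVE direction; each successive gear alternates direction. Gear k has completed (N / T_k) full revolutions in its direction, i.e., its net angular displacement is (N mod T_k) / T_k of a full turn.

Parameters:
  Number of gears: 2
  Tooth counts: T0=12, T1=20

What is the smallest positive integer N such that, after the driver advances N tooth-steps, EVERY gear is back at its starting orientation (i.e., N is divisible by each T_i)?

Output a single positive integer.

Answer: 60

Derivation:
Gear k returns to start when N is a multiple of T_k.
All gears at start simultaneously when N is a common multiple of [12, 20]; the smallest such N is lcm(12, 20).
Start: lcm = T0 = 12
Fold in T1=20: gcd(12, 20) = 4; lcm(12, 20) = 12 * 20 / 4 = 240 / 4 = 60
Full cycle length = 60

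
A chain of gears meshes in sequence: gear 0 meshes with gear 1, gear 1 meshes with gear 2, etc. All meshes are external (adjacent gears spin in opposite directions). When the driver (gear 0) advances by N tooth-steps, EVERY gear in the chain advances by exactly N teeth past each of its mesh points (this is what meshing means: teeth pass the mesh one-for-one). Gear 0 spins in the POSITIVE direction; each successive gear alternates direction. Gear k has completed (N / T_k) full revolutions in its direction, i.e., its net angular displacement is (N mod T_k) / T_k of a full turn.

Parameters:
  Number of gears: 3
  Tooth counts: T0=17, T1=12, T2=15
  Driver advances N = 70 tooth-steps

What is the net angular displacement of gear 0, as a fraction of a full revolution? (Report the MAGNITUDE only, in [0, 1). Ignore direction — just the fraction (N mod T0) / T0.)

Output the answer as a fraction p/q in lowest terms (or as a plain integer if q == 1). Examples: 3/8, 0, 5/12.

Answer: 2/17

Derivation:
Chain of 3 gears, tooth counts: [17, 12, 15]
  gear 0: T0=17, direction=positive, advance = 70 mod 17 = 2 teeth = 2/17 turn
  gear 1: T1=12, direction=negative, advance = 70 mod 12 = 10 teeth = 10/12 turn
  gear 2: T2=15, direction=positive, advance = 70 mod 15 = 10 teeth = 10/15 turn
Gear 0: 70 mod 17 = 2
Fraction = 2 / 17 = 2/17 (gcd(2,17)=1) = 2/17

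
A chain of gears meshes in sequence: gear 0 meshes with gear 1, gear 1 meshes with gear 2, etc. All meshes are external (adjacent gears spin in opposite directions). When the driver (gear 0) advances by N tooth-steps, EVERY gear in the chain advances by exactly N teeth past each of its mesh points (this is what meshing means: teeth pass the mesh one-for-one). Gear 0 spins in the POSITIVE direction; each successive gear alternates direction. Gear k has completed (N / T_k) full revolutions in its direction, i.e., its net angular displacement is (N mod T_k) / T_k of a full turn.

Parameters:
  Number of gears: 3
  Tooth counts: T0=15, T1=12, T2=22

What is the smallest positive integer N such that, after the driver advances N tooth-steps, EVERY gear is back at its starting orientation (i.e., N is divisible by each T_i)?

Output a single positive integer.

Gear k returns to start when N is a multiple of T_k.
All gears at start simultaneously when N is a common multiple of [15, 12, 22]; the smallest such N is lcm(15, 12, 22).
Start: lcm = T0 = 15
Fold in T1=12: gcd(15, 12) = 3; lcm(15, 12) = 15 * 12 / 3 = 180 / 3 = 60
Fold in T2=22: gcd(60, 22) = 2; lcm(60, 22) = 60 * 22 / 2 = 1320 / 2 = 660
Full cycle length = 660

Answer: 660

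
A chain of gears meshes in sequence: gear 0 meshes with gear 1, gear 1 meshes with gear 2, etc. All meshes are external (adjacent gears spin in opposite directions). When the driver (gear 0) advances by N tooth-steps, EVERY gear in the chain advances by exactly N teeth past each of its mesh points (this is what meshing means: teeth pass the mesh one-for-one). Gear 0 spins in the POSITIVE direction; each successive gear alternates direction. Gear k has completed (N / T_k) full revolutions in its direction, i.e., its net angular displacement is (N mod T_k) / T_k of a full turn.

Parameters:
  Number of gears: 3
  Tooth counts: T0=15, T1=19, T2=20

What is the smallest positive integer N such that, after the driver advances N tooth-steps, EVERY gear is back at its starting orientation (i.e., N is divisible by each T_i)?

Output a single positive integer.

Gear k returns to start when N is a multiple of T_k.
All gears at start simultaneously when N is a common multiple of [15, 19, 20]; the smallest such N is lcm(15, 19, 20).
Start: lcm = T0 = 15
Fold in T1=19: gcd(15, 19) = 1; lcm(15, 19) = 15 * 19 / 1 = 285 / 1 = 285
Fold in T2=20: gcd(285, 20) = 5; lcm(285, 20) = 285 * 20 / 5 = 5700 / 5 = 1140
Full cycle length = 1140

Answer: 1140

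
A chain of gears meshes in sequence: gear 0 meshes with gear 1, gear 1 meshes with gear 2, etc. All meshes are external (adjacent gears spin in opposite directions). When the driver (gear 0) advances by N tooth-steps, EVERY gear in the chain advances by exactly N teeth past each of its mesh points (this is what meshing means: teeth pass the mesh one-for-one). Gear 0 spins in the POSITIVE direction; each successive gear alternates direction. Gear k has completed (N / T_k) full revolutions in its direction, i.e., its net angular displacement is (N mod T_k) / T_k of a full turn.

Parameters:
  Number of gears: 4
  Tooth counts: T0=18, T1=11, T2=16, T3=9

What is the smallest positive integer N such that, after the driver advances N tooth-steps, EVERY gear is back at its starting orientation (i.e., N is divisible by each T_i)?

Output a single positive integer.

Answer: 1584

Derivation:
Gear k returns to start when N is a multiple of T_k.
All gears at start simultaneously when N is a common multiple of [18, 11, 16, 9]; the smallest such N is lcm(18, 11, 16, 9).
Start: lcm = T0 = 18
Fold in T1=11: gcd(18, 11) = 1; lcm(18, 11) = 18 * 11 / 1 = 198 / 1 = 198
Fold in T2=16: gcd(198, 16) = 2; lcm(198, 16) = 198 * 16 / 2 = 3168 / 2 = 1584
Fold in T3=9: gcd(1584, 9) = 9; lcm(1584, 9) = 1584 * 9 / 9 = 14256 / 9 = 1584
Full cycle length = 1584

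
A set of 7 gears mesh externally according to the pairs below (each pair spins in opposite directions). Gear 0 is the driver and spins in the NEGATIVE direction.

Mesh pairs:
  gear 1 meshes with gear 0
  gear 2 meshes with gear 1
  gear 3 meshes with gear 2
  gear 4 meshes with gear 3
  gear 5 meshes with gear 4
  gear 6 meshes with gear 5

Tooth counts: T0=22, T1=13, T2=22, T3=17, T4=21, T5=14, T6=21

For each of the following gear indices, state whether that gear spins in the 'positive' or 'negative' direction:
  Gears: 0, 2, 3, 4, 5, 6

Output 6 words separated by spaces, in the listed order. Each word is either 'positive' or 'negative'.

Answer: negative negative positive negative positive negative

Derivation:
Gear 0 (driver): negative (depth 0)
  gear 1: meshes with gear 0 -> depth 1 -> positive (opposite of gear 0)
  gear 2: meshes with gear 1 -> depth 2 -> negative (opposite of gear 1)
  gear 3: meshes with gear 2 -> depth 3 -> positive (opposite of gear 2)
  gear 4: meshes with gear 3 -> depth 4 -> negative (opposite of gear 3)
  gear 5: meshes with gear 4 -> depth 5 -> positive (opposite of gear 4)
  gear 6: meshes with gear 5 -> depth 6 -> negative (opposite of gear 5)
Queried indices 0, 2, 3, 4, 5, 6 -> negative, negative, positive, negative, positive, negative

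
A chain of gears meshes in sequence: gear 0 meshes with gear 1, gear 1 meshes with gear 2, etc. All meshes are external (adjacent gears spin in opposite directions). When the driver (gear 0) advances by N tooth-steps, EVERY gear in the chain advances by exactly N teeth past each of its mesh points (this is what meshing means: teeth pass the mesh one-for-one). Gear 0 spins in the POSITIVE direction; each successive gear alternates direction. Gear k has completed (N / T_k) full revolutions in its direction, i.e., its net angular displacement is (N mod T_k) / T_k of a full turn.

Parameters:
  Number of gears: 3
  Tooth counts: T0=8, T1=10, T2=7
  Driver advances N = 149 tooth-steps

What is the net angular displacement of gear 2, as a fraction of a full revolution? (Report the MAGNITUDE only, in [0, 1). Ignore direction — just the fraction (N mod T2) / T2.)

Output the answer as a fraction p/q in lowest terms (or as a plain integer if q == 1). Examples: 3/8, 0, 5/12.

Chain of 3 gears, tooth counts: [8, 10, 7]
  gear 0: T0=8, direction=positive, advance = 149 mod 8 = 5 teeth = 5/8 turn
  gear 1: T1=10, direction=negative, advance = 149 mod 10 = 9 teeth = 9/10 turn
  gear 2: T2=7, direction=positive, advance = 149 mod 7 = 2 teeth = 2/7 turn
Gear 2: 149 mod 7 = 2
Fraction = 2 / 7 = 2/7 (gcd(2,7)=1) = 2/7

Answer: 2/7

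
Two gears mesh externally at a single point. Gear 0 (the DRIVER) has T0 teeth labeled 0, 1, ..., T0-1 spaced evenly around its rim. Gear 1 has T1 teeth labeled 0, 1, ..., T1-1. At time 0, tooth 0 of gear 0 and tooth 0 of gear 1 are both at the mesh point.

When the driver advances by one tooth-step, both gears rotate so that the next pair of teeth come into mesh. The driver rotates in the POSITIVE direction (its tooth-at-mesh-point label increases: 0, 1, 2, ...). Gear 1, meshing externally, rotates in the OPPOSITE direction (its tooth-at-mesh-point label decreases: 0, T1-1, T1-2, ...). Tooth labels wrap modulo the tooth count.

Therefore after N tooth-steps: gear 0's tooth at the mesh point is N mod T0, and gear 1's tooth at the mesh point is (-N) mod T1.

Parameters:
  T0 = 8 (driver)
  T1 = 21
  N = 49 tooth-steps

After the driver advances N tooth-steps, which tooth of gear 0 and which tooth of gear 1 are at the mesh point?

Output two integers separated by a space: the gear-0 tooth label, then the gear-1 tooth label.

Gear 0 (driver, T0=8): tooth at mesh = N mod T0
  49 = 6 * 8 + 1, so 49 mod 8 = 1
  gear 0 tooth = 1
Gear 1 (driven, T1=21): tooth at mesh = (-N) mod T1
  49 = 2 * 21 + 7, so 49 mod 21 = 7
  (-49) mod 21 = (-7) mod 21 = 21 - 7 = 14
Mesh after 49 steps: gear-0 tooth 1 meets gear-1 tooth 14

Answer: 1 14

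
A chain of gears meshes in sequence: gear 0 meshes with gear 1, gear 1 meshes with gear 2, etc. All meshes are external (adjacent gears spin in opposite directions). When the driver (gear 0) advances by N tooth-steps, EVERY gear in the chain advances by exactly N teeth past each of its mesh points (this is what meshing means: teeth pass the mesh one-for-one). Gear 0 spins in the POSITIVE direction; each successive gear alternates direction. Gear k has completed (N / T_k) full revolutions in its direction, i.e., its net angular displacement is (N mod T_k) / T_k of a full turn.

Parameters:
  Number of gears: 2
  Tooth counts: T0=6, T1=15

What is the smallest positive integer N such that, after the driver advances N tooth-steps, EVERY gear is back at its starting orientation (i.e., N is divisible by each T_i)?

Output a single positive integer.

Gear k returns to start when N is a multiple of T_k.
All gears at start simultaneously when N is a common multiple of [6, 15]; the smallest such N is lcm(6, 15).
Start: lcm = T0 = 6
Fold in T1=15: gcd(6, 15) = 3; lcm(6, 15) = 6 * 15 / 3 = 90 / 3 = 30
Full cycle length = 30

Answer: 30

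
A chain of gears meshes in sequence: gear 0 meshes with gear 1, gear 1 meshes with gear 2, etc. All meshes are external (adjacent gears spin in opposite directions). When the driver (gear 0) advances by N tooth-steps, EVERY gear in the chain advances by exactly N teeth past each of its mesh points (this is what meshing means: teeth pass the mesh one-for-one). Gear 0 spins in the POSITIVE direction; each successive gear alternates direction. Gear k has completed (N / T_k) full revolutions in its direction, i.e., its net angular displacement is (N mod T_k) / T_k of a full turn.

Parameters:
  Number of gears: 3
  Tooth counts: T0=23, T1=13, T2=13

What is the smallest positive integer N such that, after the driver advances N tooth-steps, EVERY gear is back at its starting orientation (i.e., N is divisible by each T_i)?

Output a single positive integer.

Answer: 299

Derivation:
Gear k returns to start when N is a multiple of T_k.
All gears at start simultaneously when N is a common multiple of [23, 13, 13]; the smallest such N is lcm(23, 13, 13).
Start: lcm = T0 = 23
Fold in T1=13: gcd(23, 13) = 1; lcm(23, 13) = 23 * 13 / 1 = 299 / 1 = 299
Fold in T2=13: gcd(299, 13) = 13; lcm(299, 13) = 299 * 13 / 13 = 3887 / 13 = 299
Full cycle length = 299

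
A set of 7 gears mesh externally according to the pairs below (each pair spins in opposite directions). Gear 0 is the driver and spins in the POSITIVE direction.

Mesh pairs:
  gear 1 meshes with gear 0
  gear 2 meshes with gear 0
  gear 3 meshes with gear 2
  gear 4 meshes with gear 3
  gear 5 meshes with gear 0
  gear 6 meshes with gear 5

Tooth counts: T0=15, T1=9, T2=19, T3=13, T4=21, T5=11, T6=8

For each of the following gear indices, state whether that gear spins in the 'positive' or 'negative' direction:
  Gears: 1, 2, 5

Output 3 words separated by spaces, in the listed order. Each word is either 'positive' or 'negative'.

Gear 0 (driver): positive (depth 0)
  gear 1: meshes with gear 0 -> depth 1 -> negative (opposite of gear 0)
  gear 2: meshes with gear 0 -> depth 1 -> negative (opposite of gear 0)
  gear 3: meshes with gear 2 -> depth 2 -> positive (opposite of gear 2)
  gear 4: meshes with gear 3 -> depth 3 -> negative (opposite of gear 3)
  gear 5: meshes with gear 0 -> depth 1 -> negative (opposite of gear 0)
  gear 6: meshes with gear 5 -> depth 2 -> positive (opposite of gear 5)
Queried indices 1, 2, 5 -> negative, negative, negative

Answer: negative negative negative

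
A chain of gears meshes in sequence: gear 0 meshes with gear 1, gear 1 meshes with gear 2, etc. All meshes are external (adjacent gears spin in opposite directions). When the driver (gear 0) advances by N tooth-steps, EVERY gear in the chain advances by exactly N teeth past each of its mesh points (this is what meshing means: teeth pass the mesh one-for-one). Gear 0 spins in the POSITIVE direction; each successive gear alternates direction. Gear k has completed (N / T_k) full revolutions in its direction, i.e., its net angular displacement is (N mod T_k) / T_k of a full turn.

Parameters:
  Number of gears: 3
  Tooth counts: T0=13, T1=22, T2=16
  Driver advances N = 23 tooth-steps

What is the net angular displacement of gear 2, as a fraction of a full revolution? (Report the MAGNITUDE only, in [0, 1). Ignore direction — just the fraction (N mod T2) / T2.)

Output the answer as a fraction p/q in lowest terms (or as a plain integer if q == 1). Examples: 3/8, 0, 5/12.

Chain of 3 gears, tooth counts: [13, 22, 16]
  gear 0: T0=13, direction=positive, advance = 23 mod 13 = 10 teeth = 10/13 turn
  gear 1: T1=22, direction=negative, advance = 23 mod 22 = 1 teeth = 1/22 turn
  gear 2: T2=16, direction=positive, advance = 23 mod 16 = 7 teeth = 7/16 turn
Gear 2: 23 mod 16 = 7
Fraction = 7 / 16 = 7/16 (gcd(7,16)=1) = 7/16

Answer: 7/16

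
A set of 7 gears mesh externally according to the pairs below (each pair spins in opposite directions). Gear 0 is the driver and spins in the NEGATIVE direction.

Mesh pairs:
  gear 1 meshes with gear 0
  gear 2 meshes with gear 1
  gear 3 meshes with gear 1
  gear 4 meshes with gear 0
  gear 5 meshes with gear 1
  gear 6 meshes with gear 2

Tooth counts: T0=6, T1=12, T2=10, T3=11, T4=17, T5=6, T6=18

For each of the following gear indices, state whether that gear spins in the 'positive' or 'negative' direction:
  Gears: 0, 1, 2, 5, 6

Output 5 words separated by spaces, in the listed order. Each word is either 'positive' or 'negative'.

Answer: negative positive negative negative positive

Derivation:
Gear 0 (driver): negative (depth 0)
  gear 1: meshes with gear 0 -> depth 1 -> positive (opposite of gear 0)
  gear 2: meshes with gear 1 -> depth 2 -> negative (opposite of gear 1)
  gear 3: meshes with gear 1 -> depth 2 -> negative (opposite of gear 1)
  gear 4: meshes with gear 0 -> depth 1 -> positive (opposite of gear 0)
  gear 5: meshes with gear 1 -> depth 2 -> negative (opposite of gear 1)
  gear 6: meshes with gear 2 -> depth 3 -> positive (opposite of gear 2)
Queried indices 0, 1, 2, 5, 6 -> negative, positive, negative, negative, positive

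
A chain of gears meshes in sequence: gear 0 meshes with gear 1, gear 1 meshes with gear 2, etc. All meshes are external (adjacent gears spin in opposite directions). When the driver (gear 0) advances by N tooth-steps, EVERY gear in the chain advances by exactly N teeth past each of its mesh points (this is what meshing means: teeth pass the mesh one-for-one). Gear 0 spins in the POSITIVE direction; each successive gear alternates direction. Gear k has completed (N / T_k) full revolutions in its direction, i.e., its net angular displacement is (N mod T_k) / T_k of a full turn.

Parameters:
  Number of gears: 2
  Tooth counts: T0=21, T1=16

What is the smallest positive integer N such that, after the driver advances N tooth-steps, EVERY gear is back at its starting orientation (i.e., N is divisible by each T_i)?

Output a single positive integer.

Answer: 336

Derivation:
Gear k returns to start when N is a multiple of T_k.
All gears at start simultaneously when N is a common multiple of [21, 16]; the smallest such N is lcm(21, 16).
Start: lcm = T0 = 21
Fold in T1=16: gcd(21, 16) = 1; lcm(21, 16) = 21 * 16 / 1 = 336 / 1 = 336
Full cycle length = 336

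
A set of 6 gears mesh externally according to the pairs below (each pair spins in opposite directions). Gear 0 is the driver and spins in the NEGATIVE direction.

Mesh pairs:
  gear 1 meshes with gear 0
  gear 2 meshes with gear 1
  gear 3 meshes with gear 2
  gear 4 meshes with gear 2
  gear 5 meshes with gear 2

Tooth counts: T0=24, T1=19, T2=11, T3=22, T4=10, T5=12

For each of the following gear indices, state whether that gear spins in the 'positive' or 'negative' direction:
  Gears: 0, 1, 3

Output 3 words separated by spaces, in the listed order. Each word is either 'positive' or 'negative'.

Gear 0 (driver): negative (depth 0)
  gear 1: meshes with gear 0 -> depth 1 -> positive (opposite of gear 0)
  gear 2: meshes with gear 1 -> depth 2 -> negative (opposite of gear 1)
  gear 3: meshes with gear 2 -> depth 3 -> positive (opposite of gear 2)
  gear 4: meshes with gear 2 -> depth 3 -> positive (opposite of gear 2)
  gear 5: meshes with gear 2 -> depth 3 -> positive (opposite of gear 2)
Queried indices 0, 1, 3 -> negative, positive, positive

Answer: negative positive positive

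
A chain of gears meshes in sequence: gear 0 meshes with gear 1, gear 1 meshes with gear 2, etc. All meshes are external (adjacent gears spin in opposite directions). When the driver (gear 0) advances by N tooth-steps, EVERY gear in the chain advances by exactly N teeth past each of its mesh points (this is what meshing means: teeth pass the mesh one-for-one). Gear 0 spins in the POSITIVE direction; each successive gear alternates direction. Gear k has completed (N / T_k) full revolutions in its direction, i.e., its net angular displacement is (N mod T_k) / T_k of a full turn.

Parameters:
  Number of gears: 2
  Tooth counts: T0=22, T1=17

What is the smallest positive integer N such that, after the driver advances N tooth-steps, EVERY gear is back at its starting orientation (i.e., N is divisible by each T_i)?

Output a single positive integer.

Gear k returns to start when N is a multiple of T_k.
All gears at start simultaneously when N is a common multiple of [22, 17]; the smallest such N is lcm(22, 17).
Start: lcm = T0 = 22
Fold in T1=17: gcd(22, 17) = 1; lcm(22, 17) = 22 * 17 / 1 = 374 / 1 = 374
Full cycle length = 374

Answer: 374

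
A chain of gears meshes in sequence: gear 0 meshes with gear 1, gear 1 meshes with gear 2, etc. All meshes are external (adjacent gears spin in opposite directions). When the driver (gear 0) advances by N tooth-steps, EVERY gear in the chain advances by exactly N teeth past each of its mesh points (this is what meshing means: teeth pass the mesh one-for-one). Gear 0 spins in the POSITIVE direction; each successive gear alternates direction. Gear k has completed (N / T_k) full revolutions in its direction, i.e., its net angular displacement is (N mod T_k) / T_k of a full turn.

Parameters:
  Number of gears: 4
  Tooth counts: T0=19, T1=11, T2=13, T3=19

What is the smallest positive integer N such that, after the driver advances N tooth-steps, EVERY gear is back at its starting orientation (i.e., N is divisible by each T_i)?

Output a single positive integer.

Answer: 2717

Derivation:
Gear k returns to start when N is a multiple of T_k.
All gears at start simultaneously when N is a common multiple of [19, 11, 13, 19]; the smallest such N is lcm(19, 11, 13, 19).
Start: lcm = T0 = 19
Fold in T1=11: gcd(19, 11) = 1; lcm(19, 11) = 19 * 11 / 1 = 209 / 1 = 209
Fold in T2=13: gcd(209, 13) = 1; lcm(209, 13) = 209 * 13 / 1 = 2717 / 1 = 2717
Fold in T3=19: gcd(2717, 19) = 19; lcm(2717, 19) = 2717 * 19 / 19 = 51623 / 19 = 2717
Full cycle length = 2717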